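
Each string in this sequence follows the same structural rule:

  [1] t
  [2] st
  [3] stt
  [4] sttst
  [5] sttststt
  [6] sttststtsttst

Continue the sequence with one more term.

Each term (from the third on) is the previous term followed by the one before it: term 3 = st·t = stt.
The next term joins sttststtsttst and sttststt.

sttststtsttststtststt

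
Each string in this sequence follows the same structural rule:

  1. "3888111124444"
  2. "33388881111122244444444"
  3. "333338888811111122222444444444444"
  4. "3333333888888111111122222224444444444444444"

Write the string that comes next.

Term n consists of 2n-1 3's, followed by n+2 8's, followed by n+3 1's, followed by 2n-1 2's, followed by 4n 4's (n = 1, 2, …).
For the next term, n = 5, so the run lengths are 9, 7, 8, 9, 20.

33333333388888881111111122222222244444444444444444444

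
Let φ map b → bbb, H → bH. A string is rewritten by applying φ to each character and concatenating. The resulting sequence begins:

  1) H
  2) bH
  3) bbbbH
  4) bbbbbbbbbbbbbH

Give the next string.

Rewriting the 14 symbols of bbbbbbbbbbbbbH one by one yields bbb bbb bbb bbb bbb bbb bbb bbb bbb bbb bbb bbb bbb bH; concatenated:

bbbbbbbbbbbbbbbbbbbbbbbbbbbbbbbbbbbbbbbbH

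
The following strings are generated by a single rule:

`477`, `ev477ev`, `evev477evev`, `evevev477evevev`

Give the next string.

Each term wraps the previous one in ev on the left and ev on the right.
Applying this once more to evevev477evevev:

evevevev477evevevev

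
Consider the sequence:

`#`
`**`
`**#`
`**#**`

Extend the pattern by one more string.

Each term (from the third on) is the previous term followed by the one before it: term 3 = **·# = **#.
The next term joins **#** and **#.

**#****#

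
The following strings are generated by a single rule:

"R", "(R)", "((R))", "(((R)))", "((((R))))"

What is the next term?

(((((R)))))

s(k+1) = (·s(k)·), so each term gains ( as a prefix and ) as a suffix.
So the next term is (·((((R))))·).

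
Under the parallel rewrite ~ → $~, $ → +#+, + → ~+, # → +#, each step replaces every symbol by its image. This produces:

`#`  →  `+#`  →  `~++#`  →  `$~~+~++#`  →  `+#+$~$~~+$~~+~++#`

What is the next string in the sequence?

Replace each of the 17 characters of +#+$~$~~+$~~+~++# in place — ~+ +# ~+ +#+ $~ +#+ $~ $~ ~+ +#+ $~ $~ ~+ $~ ~+ ~+ +# — and concatenate.

~++#~++#+$~+#+$~$~~++#+$~$~~+$~~+~++#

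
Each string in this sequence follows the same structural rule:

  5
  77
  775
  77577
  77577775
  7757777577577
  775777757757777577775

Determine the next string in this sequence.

7757777577577775777757757777577577

This is a Fibonacci-style word recurrence s(k) = s(k−1)·s(k−2): e.g. 77·5 = 775.
So term 8 is 775777757757777577775·7757777577577.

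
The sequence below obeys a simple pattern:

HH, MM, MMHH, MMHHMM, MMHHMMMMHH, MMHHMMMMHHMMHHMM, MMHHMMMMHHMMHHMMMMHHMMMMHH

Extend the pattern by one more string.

This is a Fibonacci-style word recurrence s(k) = s(k−1)·s(k−2): e.g. MM·HH = MMHH.
So term 8 is MMHHMMMMHHMMHHMMMMHHMMMMHH·MMHHMMMMHHMMHHMM.

MMHHMMMMHHMMHHMMMMHHMMMMHHMMHHMMMMHHMMHHMM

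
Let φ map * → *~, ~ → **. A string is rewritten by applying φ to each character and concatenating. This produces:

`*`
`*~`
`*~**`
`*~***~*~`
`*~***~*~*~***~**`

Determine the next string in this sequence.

*~***~*~*~***~***~***~*~*~***~*~

φ(*~***~*~*~***~**) expands symbol-by-symbol to *~ ** *~ *~ *~ ** *~ ** *~ ** *~ *~ *~ ** *~ *~; joining the 16 pieces gives the next term.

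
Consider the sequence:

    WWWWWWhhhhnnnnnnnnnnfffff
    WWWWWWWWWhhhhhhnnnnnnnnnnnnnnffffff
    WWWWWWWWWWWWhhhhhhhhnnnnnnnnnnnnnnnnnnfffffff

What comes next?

The n-th term is 3n W's then 2n h's then 4n+2 n's then n+3 f's, where the shown terms are n = 2, 3, 4.
At n = 5 the blocks have lengths 15, 10, 22, 8.

WWWWWWWWWWWWWWWhhhhhhhhhhnnnnnnnnnnnnnnnnnnnnnnffffffff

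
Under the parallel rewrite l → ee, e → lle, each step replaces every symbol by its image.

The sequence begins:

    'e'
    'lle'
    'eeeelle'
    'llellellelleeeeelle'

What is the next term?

Rewriting the 19 symbols of llellellelleeeeelle one by one yields ee ee lle ee ee lle ee ee lle ee ee lle lle lle lle lle ee ee lle; concatenated:

eeeelleeeeelleeeeelleeeeellellellellelleeeeelle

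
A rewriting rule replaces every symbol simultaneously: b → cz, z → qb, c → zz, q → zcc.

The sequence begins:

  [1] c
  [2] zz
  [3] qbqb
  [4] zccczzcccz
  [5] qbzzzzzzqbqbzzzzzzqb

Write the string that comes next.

zccczqbqbqbqbqbqbzccczzccczqbqbqbqbqbqbzcccz

Applying the rule to each of the 20 symbols of qbzzzzzzqbqbzzzzzzqb gives the pieces zcc cz qb qb qb qb qb qb zcc cz zcc cz qb qb qb qb qb qb zcc cz, which concatenate to the answer.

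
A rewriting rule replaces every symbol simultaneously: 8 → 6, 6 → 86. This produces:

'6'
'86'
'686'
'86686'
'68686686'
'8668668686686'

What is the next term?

Replace each of the 13 characters of 8668668686686 in place — 6 86 86 6 86 86 6 86 6 86 86 6 86 — and concatenate.

686866868668668686686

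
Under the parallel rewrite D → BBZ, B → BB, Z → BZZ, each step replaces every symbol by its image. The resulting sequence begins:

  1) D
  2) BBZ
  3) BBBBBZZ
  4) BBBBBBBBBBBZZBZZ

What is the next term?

φ(BBBBBBBBBBBZZBZZ) expands symbol-by-symbol to BB BB BB BB BB BB BB BB BB BB BB BZZ BZZ BB BZZ BZZ; joining the 16 pieces gives the next term.

BBBBBBBBBBBBBBBBBBBBBBBZZBZZBBBZZBZZ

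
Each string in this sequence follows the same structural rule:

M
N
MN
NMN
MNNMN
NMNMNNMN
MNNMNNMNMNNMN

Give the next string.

NMNMNNMNMNNMNNMNMNNMN

From term 3 onward, concatenate the second-to-last term with the last: M·N = MN, N·MN = NMN, …
The next term joins NMNMNNMN and MNNMNNMNMNNMN.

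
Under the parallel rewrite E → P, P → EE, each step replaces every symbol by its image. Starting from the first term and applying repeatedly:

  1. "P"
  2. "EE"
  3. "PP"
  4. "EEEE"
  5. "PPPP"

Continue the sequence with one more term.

EEEEEEEE

Expanding PPPP: P→EE, P→EE, P→EE, P→EE. Concatenated: EE EE EE EE.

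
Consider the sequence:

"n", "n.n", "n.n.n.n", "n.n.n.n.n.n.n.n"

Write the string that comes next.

Each string is two copies of the previous one joined by '.'.
One more doubling of n.n.n.n.n.n.n.n gives the answer.

n.n.n.n.n.n.n.n.n.n.n.n.n.n.n.n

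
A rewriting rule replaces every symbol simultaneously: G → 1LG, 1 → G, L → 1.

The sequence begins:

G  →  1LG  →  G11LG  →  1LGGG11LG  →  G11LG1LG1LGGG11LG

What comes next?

1LGGG11LGG11LGG11LG1LG1LGGG11LG

φ(G11LG1LG1LGGG11LG) expands symbol-by-symbol to 1LG G G 1 1LG G 1 1LG G 1 1LG 1LG 1LG G G 1 1LG; joining the 17 pieces gives the next term.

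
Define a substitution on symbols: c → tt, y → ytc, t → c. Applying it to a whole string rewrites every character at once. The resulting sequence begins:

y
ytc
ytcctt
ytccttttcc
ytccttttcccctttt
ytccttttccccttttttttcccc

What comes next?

Replace each of the 24 characters of ytccttttccccttttttttcccc in place — ytc c tt tt c c c c tt tt tt tt c c c c c c c c tt tt tt tt — and concatenate.

ytccttttccccttttttttcccccccctttttttt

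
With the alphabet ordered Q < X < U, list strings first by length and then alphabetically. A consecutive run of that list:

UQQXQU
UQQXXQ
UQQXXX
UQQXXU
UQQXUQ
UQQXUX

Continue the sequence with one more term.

Find the rightmost character of UQQXUX below U, bump it to the next letter, and reset everything to its right to Q.

UQQXUU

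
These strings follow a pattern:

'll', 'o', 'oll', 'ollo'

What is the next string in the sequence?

From term 3 onward, concatenate the last term with the second-to-last: o·ll = oll, oll·o = ollo, …
Continuing: ollo · oll gives term 5.

ollooll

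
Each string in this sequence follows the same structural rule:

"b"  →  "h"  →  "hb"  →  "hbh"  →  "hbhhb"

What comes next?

hbhhbhbh

Each term (from the third on) is the previous term followed by the one before it: term 3 = h·b = hb.
Continuing: hbhhb · hbh gives term 6.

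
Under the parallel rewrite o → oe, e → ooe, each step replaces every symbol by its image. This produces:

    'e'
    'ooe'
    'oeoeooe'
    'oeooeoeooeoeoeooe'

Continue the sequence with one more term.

Rewriting the 17 symbols of oeooeoeooeoeoeooe one by one yields oe ooe oe oe ooe oe ooe oe oe ooe oe ooe oe ooe oe oe ooe; concatenated:

oeooeoeoeooeoeooeoeoeooeoeooeoeooeoeoeooe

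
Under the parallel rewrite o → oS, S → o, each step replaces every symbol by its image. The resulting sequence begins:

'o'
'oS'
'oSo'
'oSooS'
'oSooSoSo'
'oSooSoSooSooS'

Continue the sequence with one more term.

oSooSoSooSooSoSooSoSo

Applying the rule to each of the 13 symbols of oSooSoSooSooS gives the pieces oS o oS oS o oS o oS oS o oS oS o, which concatenate to the answer.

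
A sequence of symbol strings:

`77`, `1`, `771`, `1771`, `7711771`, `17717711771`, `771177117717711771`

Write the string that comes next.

17717711771771177117717711771

From term 3 onward, concatenate the second-to-last term with the last: 77·1 = 771, 1·771 = 1771, …
Continuing: 17717711771 · 771177117717711771 gives term 8.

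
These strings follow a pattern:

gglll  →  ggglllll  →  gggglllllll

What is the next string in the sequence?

ggggglllllllll

Reading off run lengths: g runs 2, 3, 4; l runs 3, 5, 7 — each is linear in n, where the shown terms are n = 2, 3, 4.
Setting n = 5 gives 5, 9 characters in each block.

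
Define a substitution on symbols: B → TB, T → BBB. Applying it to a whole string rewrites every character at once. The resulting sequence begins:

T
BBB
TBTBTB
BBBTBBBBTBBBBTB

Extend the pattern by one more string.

TBTBTBBBBTBTBTBTBBBBTBTBTBTBBBBTB

φ(BBBTBBBBTBBBBTB) expands symbol-by-symbol to TB TB TB BBB TB TB TB TB BBB TB TB TB TB BBB TB; joining the 15 pieces gives the next term.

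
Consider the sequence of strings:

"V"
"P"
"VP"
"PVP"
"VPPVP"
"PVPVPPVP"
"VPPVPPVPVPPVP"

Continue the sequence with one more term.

This is a Fibonacci-style word recurrence s(k) = s(k−2)·s(k−1): e.g. V·P = VP.
The next term joins PVPVPPVP and VPPVPPVPVPPVP.

PVPVPPVPVPPVPPVPVPPVP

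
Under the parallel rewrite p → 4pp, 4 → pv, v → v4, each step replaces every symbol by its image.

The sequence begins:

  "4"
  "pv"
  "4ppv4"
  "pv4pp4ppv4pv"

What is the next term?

4ppv4pv4pp4pppv4pp4ppv4pv4ppv4

Expanding pv4pp4ppv4pv: p→4pp, v→v4, 4→pv, p→4pp, p→4pp, 4→pv, p→4pp, p→4pp, v→v4, 4→pv, p→4pp, v→v4. Concatenated: 4pp v4 pv 4pp 4pp pv 4pp 4pp v4 pv 4pp v4.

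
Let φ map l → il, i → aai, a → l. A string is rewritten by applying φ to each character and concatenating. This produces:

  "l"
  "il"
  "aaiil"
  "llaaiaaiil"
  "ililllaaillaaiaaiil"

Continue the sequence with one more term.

φ(ililllaaillaaiaaiil) expands symbol-by-symbol to aai il aai il il il l l aai il il l l aai l l aai aai il; joining the 19 pieces gives the next term.

aaiilaaiilililllaaiililllaaillaaiaaiil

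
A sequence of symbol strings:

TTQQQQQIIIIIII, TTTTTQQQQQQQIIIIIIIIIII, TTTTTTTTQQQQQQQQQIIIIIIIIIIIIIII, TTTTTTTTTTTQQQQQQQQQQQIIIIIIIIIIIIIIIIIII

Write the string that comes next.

Term n consists of 3n-1 T's, followed by 2n+3 Q's, followed by 4n+3 I's (n = 1, 2, …).
Setting n = 5 gives 14, 13, 23 characters in each block.

TTTTTTTTTTTTTTQQQQQQQQQQQQQIIIIIIIIIIIIIIIIIIIIIII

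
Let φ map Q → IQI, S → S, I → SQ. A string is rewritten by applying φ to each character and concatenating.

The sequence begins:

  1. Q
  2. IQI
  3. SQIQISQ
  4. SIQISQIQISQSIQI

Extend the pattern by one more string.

φ(SIQISQIQISQSIQI) expands symbol-by-symbol to S SQ IQI SQ S IQI SQ IQI SQ S IQI S SQ IQI SQ; joining the 15 pieces gives the next term.

SSQIQISQSIQISQIQISQSIQISSQIQISQ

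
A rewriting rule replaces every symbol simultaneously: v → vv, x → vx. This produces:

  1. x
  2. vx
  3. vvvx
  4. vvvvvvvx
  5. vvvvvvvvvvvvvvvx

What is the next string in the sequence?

Rewriting the 16 symbols of vvvvvvvvvvvvvvvx one by one yields vv vv vv vv vv vv vv vv vv vv vv vv vv vv vv vx; concatenated:

vvvvvvvvvvvvvvvvvvvvvvvvvvvvvvvx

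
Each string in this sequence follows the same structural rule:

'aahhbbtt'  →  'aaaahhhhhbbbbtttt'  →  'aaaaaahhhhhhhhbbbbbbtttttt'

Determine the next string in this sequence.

aaaaaaaahhhhhhhhhhhbbbbbbbbtttttttt

The n-th term is 2n a's then 3n-1 h's then 2n b's then 2n t's (n = 1, 2, …).
Setting n = 4 gives 8, 11, 8, 8 characters in each block.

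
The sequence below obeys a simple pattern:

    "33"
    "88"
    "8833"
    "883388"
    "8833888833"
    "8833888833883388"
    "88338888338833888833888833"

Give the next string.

From term 3 onward, concatenate the last term with the second-to-last: 88·33 = 8833, 8833·88 = 883388, …
So term 8 is 88338888338833888833888833·8833888833883388.

883388883388338888338888338833888833883388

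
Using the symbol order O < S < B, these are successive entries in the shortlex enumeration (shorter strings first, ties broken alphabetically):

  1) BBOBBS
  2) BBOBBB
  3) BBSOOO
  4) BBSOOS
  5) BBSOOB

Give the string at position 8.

BBSOSB

Stepping forward 3 times from BBSOOB: BBSOOB → BBSOSO → BBSOSS, then the target.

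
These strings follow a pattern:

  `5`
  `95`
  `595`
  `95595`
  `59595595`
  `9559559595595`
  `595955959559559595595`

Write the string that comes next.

From term 3 onward, concatenate the second-to-last term with the last: 5·95 = 595, 95·595 = 95595, …
The next term joins 9559559595595 and 595955959559559595595.

9559559595595595955959559559595595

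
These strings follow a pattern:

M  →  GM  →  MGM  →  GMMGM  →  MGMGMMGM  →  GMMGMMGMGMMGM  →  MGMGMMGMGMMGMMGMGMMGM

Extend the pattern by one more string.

This is a Fibonacci-style word recurrence s(k) = s(k−2)·s(k−1): e.g. M·GM = MGM.
Continuing: GMMGMMGMGMMGM · MGMGMMGMGMMGMMGMGMMGM gives term 8.

GMMGMMGMGMMGMMGMGMMGMGMMGMMGMGMMGM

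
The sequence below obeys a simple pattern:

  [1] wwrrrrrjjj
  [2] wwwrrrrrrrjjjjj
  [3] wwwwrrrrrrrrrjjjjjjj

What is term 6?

wwwwwwwrrrrrrrrrrrrrrrjjjjjjjjjjjjj

Each string has the form w^{n} r^{2n+1} j^{2n-1}, where the shown terms are n = 2, 3, 4.
For term 6, n = 7, so the run lengths are 7, 15, 13.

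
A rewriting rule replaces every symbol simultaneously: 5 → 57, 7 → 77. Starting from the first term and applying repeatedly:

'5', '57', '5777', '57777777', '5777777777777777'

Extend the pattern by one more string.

Rewriting the 16 symbols of 5777777777777777 one by one yields 57 77 77 77 77 77 77 77 77 77 77 77 77 77 77 77; concatenated:

57777777777777777777777777777777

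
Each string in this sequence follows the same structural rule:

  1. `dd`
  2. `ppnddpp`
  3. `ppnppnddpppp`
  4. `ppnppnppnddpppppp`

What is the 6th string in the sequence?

ppnppnppnppnppnddpppppppppp

Every step adds ppn to the front and pp to the end of the previous string.
From ppnppnppnddpppppp, 2 further steps: ppnppnppnddpppppp → ppnppnppnppnddpppppppp → (answer).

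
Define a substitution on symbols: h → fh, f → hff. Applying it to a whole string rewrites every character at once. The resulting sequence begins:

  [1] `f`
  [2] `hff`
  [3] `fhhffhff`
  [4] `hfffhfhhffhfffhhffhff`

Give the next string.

Replace each of the 21 characters of hfffhfhhffhfffhhffhff in place — fh hff hff hff fh hff fh fh hff hff fh hff hff hff fh fh hff hff fh hff hff — and concatenate.

fhhffhffhfffhhfffhfhhffhfffhhffhffhfffhfhhffhfffhhffhff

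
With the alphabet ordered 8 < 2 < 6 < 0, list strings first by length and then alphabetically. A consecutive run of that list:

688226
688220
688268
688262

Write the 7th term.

688208

Stepping forward 3 times from 688262: 688262 → 688266 → 688260, then the target.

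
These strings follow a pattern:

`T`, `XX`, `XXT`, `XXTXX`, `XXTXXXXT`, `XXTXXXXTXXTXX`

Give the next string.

XXTXXXXTXXTXXXXTXXXXT

This is a Fibonacci-style word recurrence s(k) = s(k−1)·s(k−2): e.g. XX·T = XXT.
Continuing: XXTXXXXTXXTXX · XXTXXXXT gives term 7.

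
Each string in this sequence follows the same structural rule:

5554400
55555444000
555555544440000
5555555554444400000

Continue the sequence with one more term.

Each string has the form 5^{2n+1} 4^{n+1} 0^{n+1} (n = 1, 2, …).
Setting n = 5 gives 11, 6, 6 characters in each block.

55555555555444444000000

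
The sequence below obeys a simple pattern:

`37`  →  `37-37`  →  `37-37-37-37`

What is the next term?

Each string is two copies of the previous one joined by '-'.
Doubling 37-37-37-37 with '-' between the halves:

37-37-37-37-37-37-37-37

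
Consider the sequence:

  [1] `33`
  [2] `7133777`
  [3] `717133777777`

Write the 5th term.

s(k+1) = 71·s(k)·777, so each term gains 71 as a prefix and 777 as a suffix.
From 717133777777, 2 further steps: 717133777777 → 71717133777777777 → (answer).

7171717133777777777777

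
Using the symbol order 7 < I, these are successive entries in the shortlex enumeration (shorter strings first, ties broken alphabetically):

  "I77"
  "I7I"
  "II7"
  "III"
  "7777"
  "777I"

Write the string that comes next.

77I7

Treat 777I as a base-2 numeral over the given alphabet and add one, carrying through any trailing I's.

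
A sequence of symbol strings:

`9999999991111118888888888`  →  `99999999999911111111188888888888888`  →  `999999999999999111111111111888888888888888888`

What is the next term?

9999999999999999991111111111111118888888888888888888888

The n-th term is 3n+3 9's then 3n 1's then 4n+2 8's, where the shown terms are n = 2, 3, 4.
For the next term, n = 5, so the run lengths are 18, 15, 22.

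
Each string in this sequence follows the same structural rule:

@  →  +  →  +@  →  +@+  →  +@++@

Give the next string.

From term 3 onward, concatenate the last term with the second-to-last: +·@ = +@, +@·+ = +@+, …
So term 6 is +@++@·+@+.

+@++@+@+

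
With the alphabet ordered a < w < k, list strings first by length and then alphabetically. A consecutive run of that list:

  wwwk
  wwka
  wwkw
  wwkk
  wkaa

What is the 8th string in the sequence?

Continuing the enumeration 3 steps past wkaa: wkaa → wkaw → wkak → (answer).

wkwa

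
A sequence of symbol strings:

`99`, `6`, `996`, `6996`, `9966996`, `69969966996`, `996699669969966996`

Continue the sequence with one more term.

69969966996996699669969966996

This is a Fibonacci-style word recurrence s(k) = s(k−2)·s(k−1): e.g. 99·6 = 996.
So term 8 is 69969966996·996699669969966996.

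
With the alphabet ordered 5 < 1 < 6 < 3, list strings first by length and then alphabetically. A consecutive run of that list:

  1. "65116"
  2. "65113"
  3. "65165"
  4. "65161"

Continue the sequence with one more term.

Treat 65161 as a base-4 numeral over the given alphabet and add one, carrying through any trailing 3's.

65166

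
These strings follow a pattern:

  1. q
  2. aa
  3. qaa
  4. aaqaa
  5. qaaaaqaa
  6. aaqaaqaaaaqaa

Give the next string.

Each term (from the third on) is the two preceding terms concatenated in order: term 3 = q·aa = qaa.
The next term joins qaaaaqaa and aaqaaqaaaaqaa.

qaaaaqaaaaqaaqaaaaqaa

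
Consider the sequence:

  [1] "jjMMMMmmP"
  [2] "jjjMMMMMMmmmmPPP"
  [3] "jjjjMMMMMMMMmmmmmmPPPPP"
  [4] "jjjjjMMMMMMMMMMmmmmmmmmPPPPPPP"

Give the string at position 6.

Each string has the form j^{n+1} M^{2n+2} m^{2n} P^{2n-1} (n = 1, 2, …).
For term 6, n = 6, so the run lengths are 7, 14, 12, 11.

jjjjjjjMMMMMMMMMMMMMMmmmmmmmmmmmmPPPPPPPPPPP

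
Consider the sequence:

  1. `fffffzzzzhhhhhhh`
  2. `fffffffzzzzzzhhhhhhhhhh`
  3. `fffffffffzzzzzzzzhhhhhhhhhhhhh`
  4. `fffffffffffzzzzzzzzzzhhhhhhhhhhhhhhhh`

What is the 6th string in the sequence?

fffffffffffffffzzzzzzzzzzzzzzhhhhhhhhhhhhhhhhhhhhhh

Term n consists of 2n+1 f's, followed by 2n z's, followed by 3n+1 h's, where the shown terms are n = 2, 3, 4, 5.
Setting n = 7 gives 15, 14, 22 characters in each block.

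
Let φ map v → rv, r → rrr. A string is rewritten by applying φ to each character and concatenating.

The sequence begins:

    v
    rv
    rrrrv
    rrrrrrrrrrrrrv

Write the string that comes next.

φ(rrrrrrrrrrrrrv) expands symbol-by-symbol to rrr rrr rrr rrr rrr rrr rrr rrr rrr rrr rrr rrr rrr rv; joining the 14 pieces gives the next term.

rrrrrrrrrrrrrrrrrrrrrrrrrrrrrrrrrrrrrrrrv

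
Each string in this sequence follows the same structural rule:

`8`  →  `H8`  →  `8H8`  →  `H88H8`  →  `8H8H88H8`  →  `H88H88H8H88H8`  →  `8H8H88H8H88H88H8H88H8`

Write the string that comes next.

From term 3 onward, concatenate the second-to-last term with the last: 8·H8 = 8H8, H8·8H8 = H88H8, …
So term 8 is H88H88H8H88H8·8H8H88H8H88H88H8H88H8.

H88H88H8H88H88H8H88H8H88H88H8H88H8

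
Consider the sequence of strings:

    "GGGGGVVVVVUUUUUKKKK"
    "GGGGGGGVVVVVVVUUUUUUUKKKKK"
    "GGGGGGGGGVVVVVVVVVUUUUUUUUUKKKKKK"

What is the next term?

Term n consists of 2n+1 G's, followed by 2n+1 V's, followed by 2n+1 U's, followed by n+2 K's, where the shown terms are n = 2, 3, 4.
At n = 5 the blocks have lengths 11, 11, 11, 7.

GGGGGGGGGGGVVVVVVVVVVVUUUUUUUUUUUKKKKKKK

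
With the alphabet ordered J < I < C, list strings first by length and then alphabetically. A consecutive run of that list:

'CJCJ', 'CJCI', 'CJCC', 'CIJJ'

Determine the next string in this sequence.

CIJI

Treat CIJJ as a base-3 numeral over the given alphabet and add one, carrying through any trailing C's.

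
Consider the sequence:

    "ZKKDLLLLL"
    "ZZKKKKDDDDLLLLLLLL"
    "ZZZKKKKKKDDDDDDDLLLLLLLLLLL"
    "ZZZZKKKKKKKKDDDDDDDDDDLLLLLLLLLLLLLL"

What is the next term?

Reading off run lengths: Z runs 1, 2, 3, 4; K runs 2, 4, 6, 8; D runs 1, 4, 7, 10; L runs 5, 8, 11, 14 — each is linear in n (n = 1, 2, …).
Setting n = 5 gives 5, 10, 13, 17 characters in each block.

ZZZZZKKKKKKKKKKDDDDDDDDDDDDDLLLLLLLLLLLLLLLLL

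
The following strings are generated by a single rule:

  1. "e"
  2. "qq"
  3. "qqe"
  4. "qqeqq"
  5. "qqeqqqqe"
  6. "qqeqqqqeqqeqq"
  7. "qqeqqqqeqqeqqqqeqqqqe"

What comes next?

qqeqqqqeqqeqqqqeqqqqeqqeqqqqeqqeqq

This is a Fibonacci-style word recurrence s(k) = s(k−1)·s(k−2): e.g. qq·e = qqe.
Continuing: qqeqqqqeqqeqqqqeqqqqe · qqeqqqqeqqeqq gives term 8.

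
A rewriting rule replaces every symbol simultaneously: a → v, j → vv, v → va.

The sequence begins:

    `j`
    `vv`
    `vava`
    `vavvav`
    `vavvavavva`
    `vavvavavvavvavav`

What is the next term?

vavvavavvavvavavvavavvavva

φ(vavvavavvavvavav) expands symbol-by-symbol to va v va va v va v va va v va va v va v va; joining the 16 pieces gives the next term.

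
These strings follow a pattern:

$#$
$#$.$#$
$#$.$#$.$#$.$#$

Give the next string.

Every step duplicates the string with '.' between the halves.
Doubling $#$.$#$.$#$.$#$ with '.' between the halves:

$#$.$#$.$#$.$#$.$#$.$#$.$#$.$#$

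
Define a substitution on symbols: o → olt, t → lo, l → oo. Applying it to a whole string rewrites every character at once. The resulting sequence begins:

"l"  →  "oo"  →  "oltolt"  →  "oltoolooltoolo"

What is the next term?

oltoolooltoltoooltoltoolooltoltooolt

φ(oltoolooltoolo) expands symbol-by-symbol to olt oo lo olt olt oo olt olt oo lo olt olt oo olt; joining the 14 pieces gives the next term.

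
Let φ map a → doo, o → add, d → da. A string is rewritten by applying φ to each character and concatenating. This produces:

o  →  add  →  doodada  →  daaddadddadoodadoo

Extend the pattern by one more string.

φ(daaddadddadoodadoo) expands symbol-by-symbol to da doo doo da da doo da da da doo da add add da doo da add add; joining the 18 pieces gives the next term.

dadoodoodadadoodadadadoodaaddadddadoodaaddadd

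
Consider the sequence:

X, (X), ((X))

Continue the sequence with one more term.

Every step adds ( to the front and ) to the end of the previous string.
So the next term is (·((X))·).

(((X)))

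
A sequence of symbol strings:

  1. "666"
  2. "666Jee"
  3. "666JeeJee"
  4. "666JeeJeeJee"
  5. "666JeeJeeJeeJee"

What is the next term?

666JeeJeeJeeJeeJee

Each term is the previous one with Jee appended.
One more step from 666JeeJeeJeeJee gives the answer.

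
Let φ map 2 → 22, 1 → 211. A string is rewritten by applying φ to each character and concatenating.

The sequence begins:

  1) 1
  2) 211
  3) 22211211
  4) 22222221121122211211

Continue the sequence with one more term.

Applying the rule to each of the 20 symbols of 22222221121122211211 gives the pieces 22 22 22 22 22 22 22 211 211 22 211 211 22 22 22 211 211 22 211 211, which concatenate to the answer.

222222222222222112112221121122222221121122211211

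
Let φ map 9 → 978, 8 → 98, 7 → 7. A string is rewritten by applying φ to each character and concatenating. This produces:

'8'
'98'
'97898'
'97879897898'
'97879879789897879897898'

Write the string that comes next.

97879879789879787989789897879879789897879897898

φ(97879879789897879897898) expands symbol-by-symbol to 978 7 98 7 978 98 7 978 7 98 978 98 978 7 98 7 978 98 978 7 98 978 98; joining the 23 pieces gives the next term.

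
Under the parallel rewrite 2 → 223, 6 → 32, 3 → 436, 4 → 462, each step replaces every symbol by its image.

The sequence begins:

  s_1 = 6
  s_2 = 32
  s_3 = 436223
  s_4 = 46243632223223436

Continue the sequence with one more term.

Rewriting the 17 symbols of 46243632223223436 one by one yields 462 32 223 462 436 32 436 223 223 223 436 223 223 436 462 436 32; concatenated:

462322234624363243622322322343622322343646243632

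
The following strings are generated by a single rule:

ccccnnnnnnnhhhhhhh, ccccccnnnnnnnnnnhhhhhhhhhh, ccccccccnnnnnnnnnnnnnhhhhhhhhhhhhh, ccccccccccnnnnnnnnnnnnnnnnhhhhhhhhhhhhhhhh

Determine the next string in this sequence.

Each string has the form c^{2n} n^{3n+1} h^{3n+1}, where the shown terms are n = 2, 3, 4, 5.
For the next term, n = 6, so the run lengths are 12, 19, 19.

ccccccccccccnnnnnnnnnnnnnnnnnnnhhhhhhhhhhhhhhhhhhh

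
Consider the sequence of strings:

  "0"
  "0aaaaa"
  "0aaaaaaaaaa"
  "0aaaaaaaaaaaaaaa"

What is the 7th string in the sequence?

0aaaaaaaaaaaaaaaaaaaaaaaaaaaaaa

The strings grow by a fixed suffix aaaaa each time.
From 0aaaaaaaaaaaaaaa, 3 further steps: 0aaaaaaaaaaaaaaa → 0aaaaaaaaaaaaaaaaaaaa → 0aaaaaaaaaaaaaaaaaaaaaaaaa → (answer).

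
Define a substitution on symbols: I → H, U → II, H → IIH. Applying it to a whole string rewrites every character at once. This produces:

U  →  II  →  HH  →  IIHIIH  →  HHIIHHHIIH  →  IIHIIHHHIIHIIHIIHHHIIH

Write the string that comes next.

Rewriting the 22 symbols of IIHIIHHHIIHIIHIIHHHIIH one by one yields H H IIH H H IIH IIH IIH H H IIH H H IIH H H IIH IIH IIH H H IIH; concatenated:

HHIIHHHIIHIIHIIHHHIIHHHIIHHHIIHIIHIIHHHIIH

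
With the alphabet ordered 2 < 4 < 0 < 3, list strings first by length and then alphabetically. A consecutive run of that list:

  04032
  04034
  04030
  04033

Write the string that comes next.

04322

The successor of 04033 increments the rightmost position that isn't already 3 and resets every position after it to 2.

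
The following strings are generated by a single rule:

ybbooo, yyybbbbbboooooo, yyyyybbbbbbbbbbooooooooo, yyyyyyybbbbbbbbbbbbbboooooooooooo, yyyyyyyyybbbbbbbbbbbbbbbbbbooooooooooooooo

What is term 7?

yyyyyyyyyyyyybbbbbbbbbbbbbbbbbbbbbbbbbbooooooooooooooooooooo

The n-th term is 2n-1 y's then 4n-2 b's then 3n o's (n = 1, 2, …).
For term 7, n = 7, so the run lengths are 13, 26, 21.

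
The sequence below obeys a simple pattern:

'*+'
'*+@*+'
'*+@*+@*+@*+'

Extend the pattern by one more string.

s(k+1) = s(k)·@·s(k) — each term doubles the last with '@' between the halves.
So the next term is two copies of *+@*+@*+@*+ with '@' between the halves.

*+@*+@*+@*+@*+@*+@*+@*+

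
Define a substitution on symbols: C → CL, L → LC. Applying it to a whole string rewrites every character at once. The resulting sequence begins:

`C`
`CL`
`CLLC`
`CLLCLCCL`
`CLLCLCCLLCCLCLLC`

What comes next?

Applying the rule to each of the 16 symbols of CLLCLCCLLCCLCLLC gives the pieces CL LC LC CL LC CL CL LC LC CL CL LC CL LC LC CL, which concatenate to the answer.

CLLCLCCLLCCLCLLCLCCLCLLCCLLCLCCL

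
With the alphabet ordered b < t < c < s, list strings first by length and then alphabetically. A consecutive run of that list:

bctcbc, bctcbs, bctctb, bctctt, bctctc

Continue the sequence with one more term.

bctcts

The successor of bctctc increments the rightmost position that isn't already s and resets every position after it to b.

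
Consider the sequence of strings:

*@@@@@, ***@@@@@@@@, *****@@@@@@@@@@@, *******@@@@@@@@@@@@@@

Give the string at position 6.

***********@@@@@@@@@@@@@@@@@@@@

Term n consists of 2n-1 *'s, followed by 3n+2 @'s (n = 1, 2, …).
For term 6, n = 6, so the run lengths are 11, 20.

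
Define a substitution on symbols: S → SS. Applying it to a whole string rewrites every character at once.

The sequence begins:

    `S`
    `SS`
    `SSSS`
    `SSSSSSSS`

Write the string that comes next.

SSSSSSSSSSSSSSSS

Rewriting each symbol of SSSSSSSS: S→SS, S→SS, S→SS, S→SS, S→SS, S→SS, S→SS, S→SS, which concatenates to SS SS SS SS SS SS SS SS.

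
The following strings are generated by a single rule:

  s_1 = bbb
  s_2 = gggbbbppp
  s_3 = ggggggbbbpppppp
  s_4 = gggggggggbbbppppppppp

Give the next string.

ggggggggggggbbbpppppppppppp

Every step adds ggg to the front and ppp to the end of the previous string.
So the next term is ggg·gggggggggbbbppppppppp·ppp.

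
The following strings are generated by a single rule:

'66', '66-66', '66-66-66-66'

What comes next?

Every step duplicates the string with '-' between the halves.
Doubling 66-66-66-66 with '-' between the halves:

66-66-66-66-66-66-66-66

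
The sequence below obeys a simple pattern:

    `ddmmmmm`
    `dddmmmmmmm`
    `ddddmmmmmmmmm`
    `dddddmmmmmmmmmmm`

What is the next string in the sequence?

The n-th term is n d's then 2n+1 m's, where the shown terms are n = 2, 3, 4, 5.
At n = 6 the blocks have lengths 6, 13.

ddddddmmmmmmmmmmmmm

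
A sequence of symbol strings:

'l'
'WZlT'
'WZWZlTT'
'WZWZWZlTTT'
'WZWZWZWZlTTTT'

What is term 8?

WZWZWZWZWZWZWZlTTTTTTT

Every step adds WZ to the front and T to the end of the previous string.
From WZWZWZWZlTTTT, 3 further steps: WZWZWZWZlTTTT → WZWZWZWZWZlTTTTT → WZWZWZWZWZWZlTTTTTT → (answer).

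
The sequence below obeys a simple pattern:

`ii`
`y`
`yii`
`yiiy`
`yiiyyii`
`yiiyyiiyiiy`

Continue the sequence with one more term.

Each term (from the third on) is the previous term followed by the one before it: term 3 = y·ii = yii.
Continuing: yiiyyiiyiiy · yiiyyii gives term 7.

yiiyyiiyiiyyiiyyii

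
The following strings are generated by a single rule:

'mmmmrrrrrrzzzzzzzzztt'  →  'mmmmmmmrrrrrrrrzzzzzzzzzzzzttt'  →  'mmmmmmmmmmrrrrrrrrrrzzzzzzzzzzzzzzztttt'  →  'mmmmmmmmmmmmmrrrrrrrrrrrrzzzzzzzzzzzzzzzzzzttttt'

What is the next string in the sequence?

mmmmmmmmmmmmmmmmrrrrrrrrrrrrrrzzzzzzzzzzzzzzzzzzzzztttttt

Reading off run lengths: m runs 4, 7, 10, 13; r runs 6, 8, 10, 12; z runs 9, 12, 15, 18; t runs 2, 3, 4, 5 — each is linear in n, where the shown terms are n = 2, 3, 4, 5.
Setting n = 6 gives 16, 14, 21, 6 characters in each block.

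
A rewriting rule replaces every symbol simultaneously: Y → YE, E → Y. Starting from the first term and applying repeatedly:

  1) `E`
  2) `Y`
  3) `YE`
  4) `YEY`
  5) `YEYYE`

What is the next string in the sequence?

Rewriting each symbol of YEYYE: Y→YE, E→Y, Y→YE, Y→YE, E→Y, which concatenates to YE Y YE YE Y.

YEYYEYEY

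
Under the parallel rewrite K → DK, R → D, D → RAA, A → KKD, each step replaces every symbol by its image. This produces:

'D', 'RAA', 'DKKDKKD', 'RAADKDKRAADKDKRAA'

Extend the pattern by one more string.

φ(RAADKDKRAADKDKRAA) expands symbol-by-symbol to D KKD KKD RAA DK RAA DK D KKD KKD RAA DK RAA DK D KKD KKD; joining the 17 pieces gives the next term.

DKKDKKDRAADKRAADKDKKDKKDRAADKRAADKDKKDKKD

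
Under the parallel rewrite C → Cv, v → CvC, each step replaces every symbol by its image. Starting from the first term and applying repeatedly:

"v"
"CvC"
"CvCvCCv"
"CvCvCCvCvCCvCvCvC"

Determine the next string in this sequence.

Rewriting the 17 symbols of CvCvCCvCvCCvCvCvC one by one yields Cv CvC Cv CvC Cv Cv CvC Cv CvC Cv Cv CvC Cv CvC Cv CvC Cv; concatenated:

CvCvCCvCvCCvCvCvCCvCvCCvCvCvCCvCvCCvCvCCv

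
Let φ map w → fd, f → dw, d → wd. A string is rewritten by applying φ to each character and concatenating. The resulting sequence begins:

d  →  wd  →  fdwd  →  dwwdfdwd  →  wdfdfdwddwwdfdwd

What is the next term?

φ(wdfdfdwddwwdfdwd) expands symbol-by-symbol to fd wd dw wd dw wd fd wd wd fd fd wd dw wd fd wd; joining the 16 pieces gives the next term.

fdwddwwddwwdfdwdwdfdfdwddwwdfdwd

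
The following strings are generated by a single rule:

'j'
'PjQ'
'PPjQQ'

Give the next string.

s(k+1) = P·s(k)·Q, so each term gains P as a prefix and Q as a suffix.
One more step from PPjQQ gives the answer.

PPPjQQQ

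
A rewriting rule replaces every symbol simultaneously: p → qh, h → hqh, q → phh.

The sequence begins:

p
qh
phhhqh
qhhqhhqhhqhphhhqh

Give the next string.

φ(qhhqhhqhhqhphhhqh) expands symbol-by-symbol to phh hqh hqh phh hqh hqh phh hqh hqh phh hqh qh hqh hqh hqh phh hqh; joining the 17 pieces gives the next term.

phhhqhhqhphhhqhhqhphhhqhhqhphhhqhqhhqhhqhhqhphhhqh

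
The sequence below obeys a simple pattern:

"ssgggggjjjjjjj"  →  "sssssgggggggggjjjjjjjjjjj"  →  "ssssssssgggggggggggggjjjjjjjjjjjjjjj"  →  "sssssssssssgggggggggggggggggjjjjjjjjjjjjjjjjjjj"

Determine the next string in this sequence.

Reading off run lengths: s runs 2, 5, 8, 11; g runs 5, 9, 13, 17; j runs 7, 11, 15, 19 — each is linear in n (n = 1, 2, …).
At n = 5 the blocks have lengths 14, 21, 23.

ssssssssssssssgggggggggggggggggggggjjjjjjjjjjjjjjjjjjjjjjj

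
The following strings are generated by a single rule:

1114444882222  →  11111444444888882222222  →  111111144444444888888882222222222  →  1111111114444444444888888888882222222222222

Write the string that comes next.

The n-th term is 2n+1 1's then 2n+2 4's then 3n-1 8's then 3n+1 2's (n = 1, 2, …).
For the next term, n = 5, so the run lengths are 11, 12, 14, 16.

11111111111444444444444888888888888882222222222222222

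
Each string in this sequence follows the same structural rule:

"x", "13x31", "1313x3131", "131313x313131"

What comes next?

13131313x31313131

Each term wraps the previous one in 13 on the left and 31 on the right.
So the next term is 13·131313x313131·31.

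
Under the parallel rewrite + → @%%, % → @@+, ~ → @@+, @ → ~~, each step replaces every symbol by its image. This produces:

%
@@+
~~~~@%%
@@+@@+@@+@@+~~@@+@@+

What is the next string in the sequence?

~~~~@%%~~~~@%%~~~~@%%~~~~@%%@@+@@+~~~~@%%~~~~@%%

φ(@@+@@+@@+@@+~~@@+@@+) expands symbol-by-symbol to ~~ ~~ @%% ~~ ~~ @%% ~~ ~~ @%% ~~ ~~ @%% @@+ @@+ ~~ ~~ @%% ~~ ~~ @%%; joining the 20 pieces gives the next term.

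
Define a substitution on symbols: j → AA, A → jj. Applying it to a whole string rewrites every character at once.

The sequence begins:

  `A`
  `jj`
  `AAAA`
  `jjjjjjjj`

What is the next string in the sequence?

AAAAAAAAAAAAAAAA

Rewriting each symbol of jjjjjjjj: j→AA, j→AA, j→AA, j→AA, j→AA, j→AA, j→AA, j→AA, which concatenates to AA AA AA AA AA AA AA AA.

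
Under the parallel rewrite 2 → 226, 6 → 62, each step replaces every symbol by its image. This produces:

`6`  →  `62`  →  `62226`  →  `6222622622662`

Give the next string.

Replace each of the 13 characters of 6222622622662 in place — 62 226 226 226 62 226 226 62 226 226 62 62 226 — and concatenate.

6222622622662226226622262266262226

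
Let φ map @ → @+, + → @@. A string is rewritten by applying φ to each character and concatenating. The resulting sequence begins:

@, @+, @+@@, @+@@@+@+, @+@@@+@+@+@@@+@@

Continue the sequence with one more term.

Rewriting the 16 symbols of @+@@@+@+@+@@@+@@ one by one yields @+ @@ @+ @+ @+ @@ @+ @@ @+ @@ @+ @+ @+ @@ @+ @+; concatenated:

@+@@@+@+@+@@@+@@@+@@@+@+@+@@@+@+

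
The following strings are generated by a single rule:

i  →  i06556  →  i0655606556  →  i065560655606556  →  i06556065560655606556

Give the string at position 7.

i065560655606556065560655606556

The strings grow by a fixed suffix 06556 each time.
From i06556065560655606556, 2 further steps: i06556065560655606556 → i0655606556065560655606556 → (answer).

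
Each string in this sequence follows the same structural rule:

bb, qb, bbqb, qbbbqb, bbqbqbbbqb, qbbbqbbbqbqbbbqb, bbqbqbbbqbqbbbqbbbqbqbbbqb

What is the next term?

This is a Fibonacci-style word recurrence s(k) = s(k−2)·s(k−1): e.g. bb·qb = bbqb.
Continuing: qbbbqbbbqbqbbbqb · bbqbqbbbqbqbbbqbbbqbqbbbqb gives term 8.

qbbbqbbbqbqbbbqbbbqbqbbbqbqbbbqbbbqbqbbbqb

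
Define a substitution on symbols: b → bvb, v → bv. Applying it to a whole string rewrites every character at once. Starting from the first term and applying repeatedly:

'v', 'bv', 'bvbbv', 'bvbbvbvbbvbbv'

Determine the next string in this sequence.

Applying the rule to each of the 13 symbols of bvbbvbvbbvbbv gives the pieces bvb bv bvb bvb bv bvb bv bvb bvb bv bvb bvb bv, which concatenate to the answer.

bvbbvbvbbvbbvbvbbvbvbbvbbvbvbbvbbv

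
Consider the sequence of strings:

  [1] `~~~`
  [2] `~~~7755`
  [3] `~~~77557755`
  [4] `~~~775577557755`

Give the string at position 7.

Every step adds 7755 to the end: s(k+1) = s(k)·7755.
From ~~~775577557755, 3 further steps: ~~~775577557755 → ~~~7755775577557755 → ~~~77557755775577557755 → (answer).

~~~775577557755775577557755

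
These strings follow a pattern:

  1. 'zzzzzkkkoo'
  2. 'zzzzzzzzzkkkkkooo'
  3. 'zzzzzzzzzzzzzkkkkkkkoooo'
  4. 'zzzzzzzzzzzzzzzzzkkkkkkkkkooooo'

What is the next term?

zzzzzzzzzzzzzzzzzzzzzkkkkkkkkkkkoooooo

Reading off run lengths: z runs 5, 9, 13, 17; k runs 3, 5, 7, 9; o runs 2, 3, 4, 5 — each is linear in n (n = 1, 2, …).
Setting n = 5 gives 21, 11, 6 characters in each block.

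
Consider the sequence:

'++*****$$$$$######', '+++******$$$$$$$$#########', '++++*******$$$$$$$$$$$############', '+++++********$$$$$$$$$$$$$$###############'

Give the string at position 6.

Term n consists of n +'s, followed by n+3 *'s, followed by 3n-1 $'s, followed by 3n #'s, where the shown terms are n = 2, 3, 4, 5.
At n = 7 the blocks have lengths 7, 10, 20, 21.

+++++++**********$$$$$$$$$$$$$$$$$$$$#####################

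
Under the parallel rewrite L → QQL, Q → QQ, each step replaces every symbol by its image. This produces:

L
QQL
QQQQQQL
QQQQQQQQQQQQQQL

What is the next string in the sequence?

QQQQQQQQQQQQQQQQQQQQQQQQQQQQQQL

Replace each of the 15 characters of QQQQQQQQQQQQQQL in place — QQ QQ QQ QQ QQ QQ QQ QQ QQ QQ QQ QQ QQ QQ QQL — and concatenate.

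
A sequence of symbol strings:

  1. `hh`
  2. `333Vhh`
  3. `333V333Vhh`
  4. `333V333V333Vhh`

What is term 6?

Every step adds 333V at the front: s(k+1) = 333V·s(k).
From 333V333V333Vhh, 2 further steps: 333V333V333Vhh → 333V333V333V333Vhh → (answer).

333V333V333V333V333Vhh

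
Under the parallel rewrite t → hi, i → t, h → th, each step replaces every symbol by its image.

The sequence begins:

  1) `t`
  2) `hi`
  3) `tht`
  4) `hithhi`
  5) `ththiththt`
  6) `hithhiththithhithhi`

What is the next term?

ththithththithhiththithththiththt

Replace each of the 19 characters of hithhiththithhithhi in place — th t hi th th t hi th hi th t hi th th t hi th th t — and concatenate.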